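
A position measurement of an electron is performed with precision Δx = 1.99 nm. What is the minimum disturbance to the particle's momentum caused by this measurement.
2.650 × 10^-26 kg·m/s

The uncertainty principle implies that measuring position disturbs momentum:
ΔxΔp ≥ ℏ/2

When we measure position with precision Δx, we necessarily introduce a momentum uncertainty:
Δp ≥ ℏ/(2Δx)
Δp_min = (1.055e-34 J·s) / (2 × 1.990e-09 m)
Δp_min = 2.650e-26 kg·m/s

The more precisely we measure position, the greater the momentum disturbance.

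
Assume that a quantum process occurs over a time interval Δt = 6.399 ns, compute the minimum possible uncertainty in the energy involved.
51.431 neV

Using the energy-time uncertainty principle:
ΔEΔt ≥ ℏ/2

The minimum uncertainty in energy is:
ΔE_min = ℏ/(2Δt)
ΔE_min = (1.055e-34 J·s) / (2 × 6.399e-09 s)
ΔE_min = 8.240e-27 J = 51.431 neV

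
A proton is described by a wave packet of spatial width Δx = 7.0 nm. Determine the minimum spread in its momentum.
7.533 × 10^-27 kg·m/s

For a wave packet, the spatial width Δx and momentum spread Δp are related by the uncertainty principle:
ΔxΔp ≥ ℏ/2

The minimum momentum spread is:
Δp_min = ℏ/(2Δx)
Δp_min = (1.055e-34 J·s) / (2 × 7.000e-09 m)
Δp_min = 7.533e-27 kg·m/s

A wave packet cannot have both a well-defined position and well-defined momentum.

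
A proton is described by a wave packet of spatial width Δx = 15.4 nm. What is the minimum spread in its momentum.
3.424 × 10^-27 kg·m/s

For a wave packet, the spatial width Δx and momentum spread Δp are related by the uncertainty principle:
ΔxΔp ≥ ℏ/2

The minimum momentum spread is:
Δp_min = ℏ/(2Δx)
Δp_min = (1.055e-34 J·s) / (2 × 1.540e-08 m)
Δp_min = 3.424e-27 kg·m/s

A wave packet cannot have both a well-defined position and well-defined momentum.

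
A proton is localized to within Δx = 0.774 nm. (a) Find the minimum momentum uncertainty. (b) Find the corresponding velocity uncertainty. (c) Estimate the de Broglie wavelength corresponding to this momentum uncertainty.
(a) Δp_min = 6.812 × 10^-26 kg·m/s
(b) Δv_min = 40.729 m/s
(c) λ_dB = 9.726 nm

Step-by-step:

(a) From the uncertainty principle:
Δp_min = ℏ/(2Δx) = (1.055e-34 J·s)/(2 × 7.740e-10 m) = 6.812e-26 kg·m/s

(b) The velocity uncertainty:
Δv = Δp/m = (6.812e-26 kg·m/s)/(1.673e-27 kg) = 4.073e+01 m/s = 40.729 m/s

(c) The de Broglie wavelength for this momentum:
λ = h/p = (6.626e-34 J·s)/(6.812e-26 kg·m/s) = 9.726e-09 m = 9.726 nm

Note: The de Broglie wavelength is comparable to the localization size, as expected from wave-particle duality.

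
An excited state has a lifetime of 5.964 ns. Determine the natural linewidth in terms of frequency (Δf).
13.343 MHz

Using the energy-time uncertainty principle and E = hf:
ΔEΔt ≥ ℏ/2
hΔf·Δt ≥ ℏ/2

The minimum frequency uncertainty is:
Δf = ℏ/(2hτ) = 1/(4πτ)
Δf = 1/(4π × 5.964e-09 s)
Δf = 1.334e+07 Hz = 13.343 MHz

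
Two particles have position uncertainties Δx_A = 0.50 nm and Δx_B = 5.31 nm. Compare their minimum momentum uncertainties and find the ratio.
Particle A has the larger minimum momentum uncertainty, by a factor of 10.62.

For each particle, the minimum momentum uncertainty is Δp_min = ℏ/(2Δx):

Particle A: Δp_A = ℏ/(2×5.000e-10 m) = 1.055e-25 kg·m/s
Particle B: Δp_B = ℏ/(2×5.310e-09 m) = 9.930e-27 kg·m/s

Ratio: Δp_A/Δp_B = 10.62

Since Δp_min ∝ 1/Δx, the particle with smaller position uncertainty (A) has larger momentum uncertainty.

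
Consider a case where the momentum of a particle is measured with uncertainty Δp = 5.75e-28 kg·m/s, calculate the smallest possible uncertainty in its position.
91.702 nm

Using the Heisenberg uncertainty principle:
ΔxΔp ≥ ℏ/2

The minimum uncertainty in position is:
Δx_min = ℏ/(2Δp)
Δx_min = (1.055e-34 J·s) / (2 × 5.750e-28 kg·m/s)
Δx_min = 9.170e-08 m = 91.702 nm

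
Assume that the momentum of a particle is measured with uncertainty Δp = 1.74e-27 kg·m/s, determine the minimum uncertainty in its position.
30.304 nm

Using the Heisenberg uncertainty principle:
ΔxΔp ≥ ℏ/2

The minimum uncertainty in position is:
Δx_min = ℏ/(2Δp)
Δx_min = (1.055e-34 J·s) / (2 × 1.740e-27 kg·m/s)
Δx_min = 3.030e-08 m = 30.304 nm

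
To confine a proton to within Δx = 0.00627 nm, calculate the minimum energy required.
131.953 meV

Localizing a particle requires giving it sufficient momentum uncertainty:

1. From uncertainty principle: Δp ≥ ℏ/(2Δx)
   Δp_min = (1.055e-34 J·s) / (2 × 6.270e-12 m)
   Δp_min = 8.410e-24 kg·m/s

2. This momentum uncertainty corresponds to kinetic energy:
   KE ≈ (Δp)²/(2m) = (8.410e-24)²/(2 × 1.673e-27 kg)
   KE = 2.114e-20 J = 131.953 meV

Tighter localization requires more energy.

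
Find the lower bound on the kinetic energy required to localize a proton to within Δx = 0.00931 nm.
59.849 meV

Localizing a particle requires giving it sufficient momentum uncertainty:

1. From uncertainty principle: Δp ≥ ℏ/(2Δx)
   Δp_min = (1.055e-34 J·s) / (2 × 9.310e-12 m)
   Δp_min = 5.664e-24 kg·m/s

2. This momentum uncertainty corresponds to kinetic energy:
   KE ≈ (Δp)²/(2m) = (5.664e-24)²/(2 × 1.673e-27 kg)
   KE = 9.589e-21 J = 59.849 meV

Tighter localization requires more energy.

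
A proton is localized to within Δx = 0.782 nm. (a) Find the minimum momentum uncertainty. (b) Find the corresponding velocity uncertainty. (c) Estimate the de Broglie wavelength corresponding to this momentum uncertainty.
(a) Δp_min = 6.743 × 10^-26 kg·m/s
(b) Δv_min = 40.313 m/s
(c) λ_dB = 9.827 nm

Step-by-step:

(a) From the uncertainty principle:
Δp_min = ℏ/(2Δx) = (1.055e-34 J·s)/(2 × 7.820e-10 m) = 6.743e-26 kg·m/s

(b) The velocity uncertainty:
Δv = Δp/m = (6.743e-26 kg·m/s)/(1.673e-27 kg) = 4.031e+01 m/s = 40.313 m/s

(c) The de Broglie wavelength for this momentum:
λ = h/p = (6.626e-34 J·s)/(6.743e-26 kg·m/s) = 9.827e-09 m = 9.827 nm

Note: The de Broglie wavelength is comparable to the localization size, as expected from wave-particle duality.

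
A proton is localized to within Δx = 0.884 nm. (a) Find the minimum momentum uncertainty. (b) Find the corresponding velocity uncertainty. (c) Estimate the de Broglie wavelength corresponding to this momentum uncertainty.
(a) Δp_min = 5.965 × 10^-26 kg·m/s
(b) Δv_min = 35.661 m/s
(c) λ_dB = 11.109 nm

Step-by-step:

(a) From the uncertainty principle:
Δp_min = ℏ/(2Δx) = (1.055e-34 J·s)/(2 × 8.840e-10 m) = 5.965e-26 kg·m/s

(b) The velocity uncertainty:
Δv = Δp/m = (5.965e-26 kg·m/s)/(1.673e-27 kg) = 3.566e+01 m/s = 35.661 m/s

(c) The de Broglie wavelength for this momentum:
λ = h/p = (6.626e-34 J·s)/(5.965e-26 kg·m/s) = 1.111e-08 m = 11.109 nm

Note: The de Broglie wavelength is comparable to the localization size, as expected from wave-particle duality.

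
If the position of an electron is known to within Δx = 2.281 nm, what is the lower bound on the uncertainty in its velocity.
25.377 km/s

Using the Heisenberg uncertainty principle and Δp = mΔv:
ΔxΔp ≥ ℏ/2
Δx(mΔv) ≥ ℏ/2

The minimum uncertainty in velocity is:
Δv_min = ℏ/(2mΔx)
Δv_min = (1.055e-34 J·s) / (2 × 9.109e-31 kg × 2.281e-09 m)
Δv_min = 2.538e+04 m/s = 25.377 km/s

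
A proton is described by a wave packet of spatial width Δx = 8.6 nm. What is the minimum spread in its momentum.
6.131 × 10^-27 kg·m/s

For a wave packet, the spatial width Δx and momentum spread Δp are related by the uncertainty principle:
ΔxΔp ≥ ℏ/2

The minimum momentum spread is:
Δp_min = ℏ/(2Δx)
Δp_min = (1.055e-34 J·s) / (2 × 8.600e-09 m)
Δp_min = 6.131e-27 kg·m/s

A wave packet cannot have both a well-defined position and well-defined momentum.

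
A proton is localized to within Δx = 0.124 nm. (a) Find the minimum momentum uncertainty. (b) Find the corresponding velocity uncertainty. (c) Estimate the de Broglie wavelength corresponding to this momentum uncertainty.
(a) Δp_min = 4.252 × 10^-25 kg·m/s
(b) Δv_min = 254.230 m/s
(c) λ_dB = 1.558 nm

Step-by-step:

(a) From the uncertainty principle:
Δp_min = ℏ/(2Δx) = (1.055e-34 J·s)/(2 × 1.240e-10 m) = 4.252e-25 kg·m/s

(b) The velocity uncertainty:
Δv = Δp/m = (4.252e-25 kg·m/s)/(1.673e-27 kg) = 2.542e+02 m/s = 254.230 m/s

(c) The de Broglie wavelength for this momentum:
λ = h/p = (6.626e-34 J·s)/(4.252e-25 kg·m/s) = 1.558e-09 m = 1.558 nm

Note: The de Broglie wavelength is comparable to the localization size, as expected from wave-particle duality.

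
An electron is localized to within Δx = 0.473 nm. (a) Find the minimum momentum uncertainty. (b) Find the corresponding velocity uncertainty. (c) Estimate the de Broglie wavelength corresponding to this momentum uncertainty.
(a) Δp_min = 1.115 × 10^-25 kg·m/s
(b) Δv_min = 122.376 km/s
(c) λ_dB = 5.944 nm

Step-by-step:

(a) From the uncertainty principle:
Δp_min = ℏ/(2Δx) = (1.055e-34 J·s)/(2 × 4.730e-10 m) = 1.115e-25 kg·m/s

(b) The velocity uncertainty:
Δv = Δp/m = (1.115e-25 kg·m/s)/(9.109e-31 kg) = 1.224e+05 m/s = 122.376 km/s

(c) The de Broglie wavelength for this momentum:
λ = h/p = (6.626e-34 J·s)/(1.115e-25 kg·m/s) = 5.944e-09 m = 5.944 nm

Note: The de Broglie wavelength is comparable to the localization size, as expected from wave-particle duality.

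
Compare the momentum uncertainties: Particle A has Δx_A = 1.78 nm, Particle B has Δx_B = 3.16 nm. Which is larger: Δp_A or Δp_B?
Particle A has the larger minimum momentum uncertainty, by a factor of 1.78.

For each particle, the minimum momentum uncertainty is Δp_min = ℏ/(2Δx):

Particle A: Δp_A = ℏ/(2×1.780e-09 m) = 2.962e-26 kg·m/s
Particle B: Δp_B = ℏ/(2×3.160e-09 m) = 1.669e-26 kg·m/s

Ratio: Δp_A/Δp_B = 1.78

Since Δp_min ∝ 1/Δx, the particle with smaller position uncertainty (A) has larger momentum uncertainty.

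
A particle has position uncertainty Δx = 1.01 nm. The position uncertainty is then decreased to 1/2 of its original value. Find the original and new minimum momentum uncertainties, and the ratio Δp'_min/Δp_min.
Original Δp_min = 5.221 × 10^-26 kg·m/s; new Δp'_min = 1.044 × 10^-25 kg·m/s; ratio Δp'_min/Δp_min = 2.

From the uncertainty principle ΔxΔp ≥ ℏ/2, the minimum momentum uncertainty is Δp_min = ℏ/(2Δx).

Original (Δx = 1.01 nm = 1.010e-09 m):
Δp_min = (1.055e-34 J·s)/(2 × 1.010e-09 m) = 5.221e-26 kg·m/s

When Δx → (1/2)Δx:
Δp'_min = ℏ/(2 × (1/2)Δx) = 2 × ℏ/(2Δx) = 2 × Δp_min
Δp'_min = 2 × 5.221e-26 kg·m/s = 1.044e-25 kg·m/s

Since Δp_min ∝ 1/Δx, when Δx is decreased to 1/2 of its original value, Δp_min increases to 2 times its original value.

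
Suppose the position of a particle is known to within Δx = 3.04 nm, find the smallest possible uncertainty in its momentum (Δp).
1.734 × 10^-26 kg·m/s

Using the Heisenberg uncertainty principle:
ΔxΔp ≥ ℏ/2

The minimum uncertainty in momentum is:
Δp_min = ℏ/(2Δx)
Δp_min = (1.055e-34 J·s) / (2 × 3.040e-09 m)
Δp_min = 1.734e-26 kg·m/s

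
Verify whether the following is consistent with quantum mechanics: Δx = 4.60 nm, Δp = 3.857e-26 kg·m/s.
Yes, it satisfies the uncertainty principle.

Calculate the product ΔxΔp:
ΔxΔp = (4.600e-09 m) × (3.857e-26 kg·m/s)
ΔxΔp = 1.774e-34 J·s

Compare to the minimum allowed value ℏ/2:
ℏ/2 = 5.273e-35 J·s

Since ΔxΔp = 1.774e-34 J·s ≥ 5.273e-35 J·s = ℏ/2,
the measurement satisfies the uncertainty principle.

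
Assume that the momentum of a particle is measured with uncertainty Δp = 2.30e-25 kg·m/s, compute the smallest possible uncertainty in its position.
229.255 pm

Using the Heisenberg uncertainty principle:
ΔxΔp ≥ ℏ/2

The minimum uncertainty in position is:
Δx_min = ℏ/(2Δp)
Δx_min = (1.055e-34 J·s) / (2 × 2.300e-25 kg·m/s)
Δx_min = 2.293e-10 m = 229.255 pm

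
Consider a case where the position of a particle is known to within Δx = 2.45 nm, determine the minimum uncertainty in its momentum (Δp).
2.152 × 10^-26 kg·m/s

Using the Heisenberg uncertainty principle:
ΔxΔp ≥ ℏ/2

The minimum uncertainty in momentum is:
Δp_min = ℏ/(2Δx)
Δp_min = (1.055e-34 J·s) / (2 × 2.450e-09 m)
Δp_min = 2.152e-26 kg·m/s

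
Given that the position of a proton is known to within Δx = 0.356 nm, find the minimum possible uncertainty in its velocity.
88.552 m/s

Using the Heisenberg uncertainty principle and Δp = mΔv:
ΔxΔp ≥ ℏ/2
Δx(mΔv) ≥ ℏ/2

The minimum uncertainty in velocity is:
Δv_min = ℏ/(2mΔx)
Δv_min = (1.055e-34 J·s) / (2 × 1.673e-27 kg × 3.560e-10 m)
Δv_min = 8.855e+01 m/s = 88.552 m/s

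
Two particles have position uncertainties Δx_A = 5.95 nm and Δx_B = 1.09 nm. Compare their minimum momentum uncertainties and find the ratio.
Particle B has the larger minimum momentum uncertainty, by a factor of 5.46.

For each particle, the minimum momentum uncertainty is Δp_min = ℏ/(2Δx):

Particle A: Δp_A = ℏ/(2×5.950e-09 m) = 8.862e-27 kg·m/s
Particle B: Δp_B = ℏ/(2×1.090e-09 m) = 4.837e-26 kg·m/s

Ratio: Δp_B/Δp_A = 5.46

Since Δp_min ∝ 1/Δx, the particle with smaller position uncertainty (B) has larger momentum uncertainty.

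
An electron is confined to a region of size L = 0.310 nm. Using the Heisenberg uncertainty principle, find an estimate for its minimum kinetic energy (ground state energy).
99.115 meV

Using the uncertainty principle to estimate ground state energy:

1. The position uncertainty is approximately the confinement size:
   Δx ≈ L = 3.100e-10 m

2. From ΔxΔp ≥ ℏ/2, the minimum momentum uncertainty is:
   Δp ≈ ℏ/(2L) = 1.701e-25 kg·m/s

3. The kinetic energy is approximately:
   KE ≈ (Δp)²/(2m) = (1.701e-25)²/(2 × 9.109e-31 kg)
   KE ≈ 1.588e-20 J = 99.115 meV

This is an order-of-magnitude estimate of the ground state energy.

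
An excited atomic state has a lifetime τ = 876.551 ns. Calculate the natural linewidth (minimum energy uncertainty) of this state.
375.456 peV

Using the energy-time uncertainty principle:
ΔEΔt ≥ ℏ/2

The lifetime τ represents the time uncertainty Δt.
The natural linewidth (minimum energy uncertainty) is:

ΔE = ℏ/(2τ)
ΔE = (1.055e-34 J·s) / (2 × 8.766e-07 s)
ΔE = 6.015e-29 J = 375.456 peV

This natural linewidth limits the precision of spectroscopic measurements.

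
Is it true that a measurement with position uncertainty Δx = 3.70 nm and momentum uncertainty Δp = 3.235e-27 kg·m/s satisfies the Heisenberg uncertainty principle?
No, it violates the uncertainty principle (impossible measurement).

Calculate the product ΔxΔp:
ΔxΔp = (3.700e-09 m) × (3.235e-27 kg·m/s)
ΔxΔp = 1.197e-35 J·s

Compare to the minimum allowed value ℏ/2:
ℏ/2 = 5.273e-35 J·s

Since ΔxΔp = 1.197e-35 J·s < 5.273e-35 J·s = ℏ/2,
the measurement violates the uncertainty principle.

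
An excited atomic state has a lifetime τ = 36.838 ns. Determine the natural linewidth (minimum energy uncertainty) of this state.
8.934 neV

Using the energy-time uncertainty principle:
ΔEΔt ≥ ℏ/2

The lifetime τ represents the time uncertainty Δt.
The natural linewidth (minimum energy uncertainty) is:

ΔE = ℏ/(2τ)
ΔE = (1.055e-34 J·s) / (2 × 3.684e-08 s)
ΔE = 1.431e-27 J = 8.934 neV

This natural linewidth limits the precision of spectroscopic measurements.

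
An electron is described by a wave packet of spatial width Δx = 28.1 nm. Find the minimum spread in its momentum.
1.876 × 10^-27 kg·m/s

For a wave packet, the spatial width Δx and momentum spread Δp are related by the uncertainty principle:
ΔxΔp ≥ ℏ/2

The minimum momentum spread is:
Δp_min = ℏ/(2Δx)
Δp_min = (1.055e-34 J·s) / (2 × 2.810e-08 m)
Δp_min = 1.876e-27 kg·m/s

A wave packet cannot have both a well-defined position and well-defined momentum.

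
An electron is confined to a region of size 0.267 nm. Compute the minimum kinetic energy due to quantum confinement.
133.610 meV

Using the uncertainty principle:

1. Position uncertainty: Δx ≈ 2.670e-10 m
2. Minimum momentum uncertainty: Δp = ℏ/(2Δx) = 1.975e-25 kg·m/s
3. Minimum kinetic energy:
   KE = (Δp)²/(2m) = (1.975e-25)²/(2 × 9.109e-31 kg)
   KE = 2.141e-20 J = 133.610 meV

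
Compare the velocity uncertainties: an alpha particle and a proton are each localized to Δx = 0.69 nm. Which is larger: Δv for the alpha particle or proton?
The proton has the larger minimum velocity uncertainty, by a ratio of 4.0.

For both particles, Δp_min = ℏ/(2Δx) = 7.642e-26 kg·m/s (same for both).

The velocity uncertainty is Δv = Δp/m:
- alpha particle: Δv = 7.642e-26 / 6.645e-27 = 1.150e+01 m/s = 11.501 m/s
- proton: Δv = 7.642e-26 / 1.673e-27 = 4.569e+01 m/s = 45.688 m/s

Ratio: 4.569e+01 / 1.150e+01 = 4.0

The lighter particle has larger velocity uncertainty because Δv ∝ 1/m.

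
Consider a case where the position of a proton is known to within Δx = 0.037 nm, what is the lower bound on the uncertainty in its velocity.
852.014 m/s

Using the Heisenberg uncertainty principle and Δp = mΔv:
ΔxΔp ≥ ℏ/2
Δx(mΔv) ≥ ℏ/2

The minimum uncertainty in velocity is:
Δv_min = ℏ/(2mΔx)
Δv_min = (1.055e-34 J·s) / (2 × 1.673e-27 kg × 3.700e-11 m)
Δv_min = 8.520e+02 m/s = 852.014 m/s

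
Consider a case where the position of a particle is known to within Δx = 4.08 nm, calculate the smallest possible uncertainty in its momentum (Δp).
1.292 × 10^-26 kg·m/s

Using the Heisenberg uncertainty principle:
ΔxΔp ≥ ℏ/2

The minimum uncertainty in momentum is:
Δp_min = ℏ/(2Δx)
Δp_min = (1.055e-34 J·s) / (2 × 4.080e-09 m)
Δp_min = 1.292e-26 kg·m/s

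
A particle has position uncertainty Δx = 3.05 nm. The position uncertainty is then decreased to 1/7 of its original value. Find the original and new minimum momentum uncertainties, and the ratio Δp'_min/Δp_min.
Original Δp_min = 1.729 × 10^-26 kg·m/s; new Δp'_min = 1.210 × 10^-25 kg·m/s; ratio Δp'_min/Δp_min = 7.

From the uncertainty principle ΔxΔp ≥ ℏ/2, the minimum momentum uncertainty is Δp_min = ℏ/(2Δx).

Original (Δx = 3.05 nm = 3.050e-09 m):
Δp_min = (1.055e-34 J·s)/(2 × 3.050e-09 m) = 1.729e-26 kg·m/s

When Δx → (1/7)Δx:
Δp'_min = ℏ/(2 × (1/7)Δx) = 7 × ℏ/(2Δx) = 7 × Δp_min
Δp'_min = 7 × 1.729e-26 kg·m/s = 1.210e-25 kg·m/s

Since Δp_min ∝ 1/Δx, when Δx is decreased to 1/7 of its original value, Δp_min increases to 7 times its original value.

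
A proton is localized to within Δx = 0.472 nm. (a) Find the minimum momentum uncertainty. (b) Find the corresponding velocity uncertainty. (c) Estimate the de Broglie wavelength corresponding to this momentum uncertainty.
(a) Δp_min = 1.117 × 10^-25 kg·m/s
(b) Δv_min = 66.789 m/s
(c) λ_dB = 5.931 nm

Step-by-step:

(a) From the uncertainty principle:
Δp_min = ℏ/(2Δx) = (1.055e-34 J·s)/(2 × 4.720e-10 m) = 1.117e-25 kg·m/s

(b) The velocity uncertainty:
Δv = Δp/m = (1.117e-25 kg·m/s)/(1.673e-27 kg) = 6.679e+01 m/s = 66.789 m/s

(c) The de Broglie wavelength for this momentum:
λ = h/p = (6.626e-34 J·s)/(1.117e-25 kg·m/s) = 5.931e-09 m = 5.931 nm

Note: The de Broglie wavelength is comparable to the localization size, as expected from wave-particle duality.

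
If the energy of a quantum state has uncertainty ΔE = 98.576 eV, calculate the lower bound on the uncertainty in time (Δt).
3.339 as

Using the energy-time uncertainty principle:
ΔEΔt ≥ ℏ/2

The minimum uncertainty in time is:
Δt_min = ℏ/(2ΔE)
Δt_min = (1.055e-34 J·s) / (2 × 1.579e-17 J)
Δt_min = 3.339e-18 s = 3.339 as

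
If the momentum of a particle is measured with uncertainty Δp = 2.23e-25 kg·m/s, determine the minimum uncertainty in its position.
236.451 pm

Using the Heisenberg uncertainty principle:
ΔxΔp ≥ ℏ/2

The minimum uncertainty in position is:
Δx_min = ℏ/(2Δp)
Δx_min = (1.055e-34 J·s) / (2 × 2.230e-25 kg·m/s)
Δx_min = 2.365e-10 m = 236.451 pm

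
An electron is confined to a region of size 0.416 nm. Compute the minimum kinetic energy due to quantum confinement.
55.040 meV

Using the uncertainty principle:

1. Position uncertainty: Δx ≈ 4.160e-10 m
2. Minimum momentum uncertainty: Δp = ℏ/(2Δx) = 1.268e-25 kg·m/s
3. Minimum kinetic energy:
   KE = (Δp)²/(2m) = (1.268e-25)²/(2 × 9.109e-31 kg)
   KE = 8.818e-21 J = 55.040 meV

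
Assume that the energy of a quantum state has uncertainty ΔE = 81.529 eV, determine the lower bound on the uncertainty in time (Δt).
4.037 as

Using the energy-time uncertainty principle:
ΔEΔt ≥ ℏ/2

The minimum uncertainty in time is:
Δt_min = ℏ/(2ΔE)
Δt_min = (1.055e-34 J·s) / (2 × 1.306e-17 J)
Δt_min = 4.037e-18 s = 4.037 as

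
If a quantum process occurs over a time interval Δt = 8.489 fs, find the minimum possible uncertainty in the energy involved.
38.769 meV

Using the energy-time uncertainty principle:
ΔEΔt ≥ ℏ/2

The minimum uncertainty in energy is:
ΔE_min = ℏ/(2Δt)
ΔE_min = (1.055e-34 J·s) / (2 × 8.489e-15 s)
ΔE_min = 6.211e-21 J = 38.769 meV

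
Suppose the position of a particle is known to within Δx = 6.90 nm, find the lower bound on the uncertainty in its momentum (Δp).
7.642 × 10^-27 kg·m/s

Using the Heisenberg uncertainty principle:
ΔxΔp ≥ ℏ/2

The minimum uncertainty in momentum is:
Δp_min = ℏ/(2Δx)
Δp_min = (1.055e-34 J·s) / (2 × 6.900e-09 m)
Δp_min = 7.642e-27 kg·m/s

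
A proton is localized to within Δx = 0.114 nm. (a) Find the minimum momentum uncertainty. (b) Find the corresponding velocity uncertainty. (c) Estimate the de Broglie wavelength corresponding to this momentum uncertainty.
(a) Δp_min = 4.625 × 10^-25 kg·m/s
(b) Δv_min = 276.531 m/s
(c) λ_dB = 1.433 nm

Step-by-step:

(a) From the uncertainty principle:
Δp_min = ℏ/(2Δx) = (1.055e-34 J·s)/(2 × 1.140e-10 m) = 4.625e-25 kg·m/s

(b) The velocity uncertainty:
Δv = Δp/m = (4.625e-25 kg·m/s)/(1.673e-27 kg) = 2.765e+02 m/s = 276.531 m/s

(c) The de Broglie wavelength for this momentum:
λ = h/p = (6.626e-34 J·s)/(4.625e-25 kg·m/s) = 1.433e-09 m = 1.433 nm

Note: The de Broglie wavelength is comparable to the localization size, as expected from wave-particle duality.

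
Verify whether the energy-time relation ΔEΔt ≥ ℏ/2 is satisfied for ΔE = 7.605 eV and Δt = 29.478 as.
No, it violates the uncertainty relation.

Calculate the product ΔEΔt:
ΔE = 7.605 eV = 1.218e-18 J
ΔEΔt = (1.218e-18 J) × (2.948e-17 s)
ΔEΔt = 3.592e-35 J·s

Compare to the minimum allowed value ℏ/2:
ℏ/2 = 5.273e-35 J·s

Since ΔEΔt = 3.592e-35 J·s < 5.273e-35 J·s = ℏ/2,
this violates the uncertainty relation.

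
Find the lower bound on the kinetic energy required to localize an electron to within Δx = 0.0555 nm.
3.092 eV

Localizing a particle requires giving it sufficient momentum uncertainty:

1. From uncertainty principle: Δp ≥ ℏ/(2Δx)
   Δp_min = (1.055e-34 J·s) / (2 × 5.550e-11 m)
   Δp_min = 9.501e-25 kg·m/s

2. This momentum uncertainty corresponds to kinetic energy:
   KE ≈ (Δp)²/(2m) = (9.501e-25)²/(2 × 9.109e-31 kg)
   KE = 4.954e-19 J = 3.092 eV

Tighter localization requires more energy.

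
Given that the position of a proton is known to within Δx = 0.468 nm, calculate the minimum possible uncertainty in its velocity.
67.360 m/s

Using the Heisenberg uncertainty principle and Δp = mΔv:
ΔxΔp ≥ ℏ/2
Δx(mΔv) ≥ ℏ/2

The minimum uncertainty in velocity is:
Δv_min = ℏ/(2mΔx)
Δv_min = (1.055e-34 J·s) / (2 × 1.673e-27 kg × 4.680e-10 m)
Δv_min = 6.736e+01 m/s = 67.360 m/s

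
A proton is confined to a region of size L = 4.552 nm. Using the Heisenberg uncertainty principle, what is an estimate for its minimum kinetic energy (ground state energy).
250.351 neV

Using the uncertainty principle to estimate ground state energy:

1. The position uncertainty is approximately the confinement size:
   Δx ≈ L = 4.552e-09 m

2. From ΔxΔp ≥ ℏ/2, the minimum momentum uncertainty is:
   Δp ≈ ℏ/(2L) = 1.158e-26 kg·m/s

3. The kinetic energy is approximately:
   KE ≈ (Δp)²/(2m) = (1.158e-26)²/(2 × 1.673e-27 kg)
   KE ≈ 4.011e-26 J = 250.351 neV

This is an order-of-magnitude estimate of the ground state energy.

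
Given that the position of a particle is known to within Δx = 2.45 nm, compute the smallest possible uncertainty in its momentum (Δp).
2.152 × 10^-26 kg·m/s

Using the Heisenberg uncertainty principle:
ΔxΔp ≥ ℏ/2

The minimum uncertainty in momentum is:
Δp_min = ℏ/(2Δx)
Δp_min = (1.055e-34 J·s) / (2 × 2.450e-09 m)
Δp_min = 2.152e-26 kg·m/s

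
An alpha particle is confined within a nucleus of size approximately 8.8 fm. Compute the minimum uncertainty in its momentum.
5.992 × 10^-21 kg·m/s

Using the Heisenberg uncertainty principle:
ΔxΔp ≥ ℏ/2

With Δx ≈ L = 8.800e-15 m (the confinement size):
Δp_min = ℏ/(2Δx)
Δp_min = (1.055e-34 J·s) / (2 × 8.800e-15 m)
Δp_min = 5.992e-21 kg·m/s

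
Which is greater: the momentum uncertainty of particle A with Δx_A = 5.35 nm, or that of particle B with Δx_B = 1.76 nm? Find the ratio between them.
Particle B has the larger minimum momentum uncertainty, by a factor of 3.04.

For each particle, the minimum momentum uncertainty is Δp_min = ℏ/(2Δx):

Particle A: Δp_A = ℏ/(2×5.350e-09 m) = 9.856e-27 kg·m/s
Particle B: Δp_B = ℏ/(2×1.760e-09 m) = 2.996e-26 kg·m/s

Ratio: Δp_B/Δp_A = 3.04

Since Δp_min ∝ 1/Δx, the particle with smaller position uncertainty (B) has larger momentum uncertainty.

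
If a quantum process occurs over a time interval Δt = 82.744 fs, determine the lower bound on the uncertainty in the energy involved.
3.977 meV

Using the energy-time uncertainty principle:
ΔEΔt ≥ ℏ/2

The minimum uncertainty in energy is:
ΔE_min = ℏ/(2Δt)
ΔE_min = (1.055e-34 J·s) / (2 × 8.274e-14 s)
ΔE_min = 6.372e-22 J = 3.977 meV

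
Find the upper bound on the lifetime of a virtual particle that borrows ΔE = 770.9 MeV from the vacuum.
4.269 × 10^-25 s

Using the energy-time uncertainty principle:
ΔEΔt ≥ ℏ/2

For a virtual particle borrowing energy ΔE, the maximum lifetime is:
Δt_max = ℏ/(2ΔE)

Converting energy:
ΔE = 770.9 MeV = 1.235e-10 J

Δt_max = (1.055e-34 J·s) / (2 × 1.235e-10 J)
Δt_max = 4.269e-25 s = 4.269 × 10^-25 s

Virtual particles with higher borrowed energy exist for shorter times.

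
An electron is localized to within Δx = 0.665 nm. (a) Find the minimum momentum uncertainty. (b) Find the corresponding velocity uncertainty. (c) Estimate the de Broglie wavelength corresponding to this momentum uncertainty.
(a) Δp_min = 7.929 × 10^-26 kg·m/s
(b) Δv_min = 87.043 km/s
(c) λ_dB = 8.357 nm

Step-by-step:

(a) From the uncertainty principle:
Δp_min = ℏ/(2Δx) = (1.055e-34 J·s)/(2 × 6.650e-10 m) = 7.929e-26 kg·m/s

(b) The velocity uncertainty:
Δv = Δp/m = (7.929e-26 kg·m/s)/(9.109e-31 kg) = 8.704e+04 m/s = 87.043 km/s

(c) The de Broglie wavelength for this momentum:
λ = h/p = (6.626e-34 J·s)/(7.929e-26 kg·m/s) = 8.357e-09 m = 8.357 nm

Note: The de Broglie wavelength is comparable to the localization size, as expected from wave-particle duality.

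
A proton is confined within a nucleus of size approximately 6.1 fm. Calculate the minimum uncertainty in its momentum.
8.644 × 10^-21 kg·m/s

Using the Heisenberg uncertainty principle:
ΔxΔp ≥ ℏ/2

With Δx ≈ L = 6.100e-15 m (the confinement size):
Δp_min = ℏ/(2Δx)
Δp_min = (1.055e-34 J·s) / (2 × 6.100e-15 m)
Δp_min = 8.644e-21 kg·m/s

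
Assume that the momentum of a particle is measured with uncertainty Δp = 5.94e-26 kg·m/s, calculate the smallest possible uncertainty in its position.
887.687 pm

Using the Heisenberg uncertainty principle:
ΔxΔp ≥ ℏ/2

The minimum uncertainty in position is:
Δx_min = ℏ/(2Δp)
Δx_min = (1.055e-34 J·s) / (2 × 5.940e-26 kg·m/s)
Δx_min = 8.877e-10 m = 887.687 pm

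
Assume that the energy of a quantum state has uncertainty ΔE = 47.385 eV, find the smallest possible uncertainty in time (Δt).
6.945 as

Using the energy-time uncertainty principle:
ΔEΔt ≥ ℏ/2

The minimum uncertainty in time is:
Δt_min = ℏ/(2ΔE)
Δt_min = (1.055e-34 J·s) / (2 × 7.592e-18 J)
Δt_min = 6.945e-18 s = 6.945 as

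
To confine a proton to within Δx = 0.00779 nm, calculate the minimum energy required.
85.483 meV

Localizing a particle requires giving it sufficient momentum uncertainty:

1. From uncertainty principle: Δp ≥ ℏ/(2Δx)
   Δp_min = (1.055e-34 J·s) / (2 × 7.790e-12 m)
   Δp_min = 6.769e-24 kg·m/s

2. This momentum uncertainty corresponds to kinetic energy:
   KE ≈ (Δp)²/(2m) = (6.769e-24)²/(2 × 1.673e-27 kg)
   KE = 1.370e-20 J = 85.483 meV

Tighter localization requires more energy.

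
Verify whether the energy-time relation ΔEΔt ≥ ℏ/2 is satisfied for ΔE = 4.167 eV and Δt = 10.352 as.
No, it violates the uncertainty relation.

Calculate the product ΔEΔt:
ΔE = 4.167 eV = 6.676e-19 J
ΔEΔt = (6.676e-19 J) × (1.035e-17 s)
ΔEΔt = 6.911e-36 J·s

Compare to the minimum allowed value ℏ/2:
ℏ/2 = 5.273e-35 J·s

Since ΔEΔt = 6.911e-36 J·s < 5.273e-35 J·s = ℏ/2,
this violates the uncertainty relation.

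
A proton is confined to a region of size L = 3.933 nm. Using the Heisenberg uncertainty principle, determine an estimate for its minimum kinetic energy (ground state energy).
335.356 neV

Using the uncertainty principle to estimate ground state energy:

1. The position uncertainty is approximately the confinement size:
   Δx ≈ L = 3.933e-09 m

2. From ΔxΔp ≥ ℏ/2, the minimum momentum uncertainty is:
   Δp ≈ ℏ/(2L) = 1.341e-26 kg·m/s

3. The kinetic energy is approximately:
   KE ≈ (Δp)²/(2m) = (1.341e-26)²/(2 × 1.673e-27 kg)
   KE ≈ 5.373e-26 J = 335.356 neV

This is an order-of-magnitude estimate of the ground state energy.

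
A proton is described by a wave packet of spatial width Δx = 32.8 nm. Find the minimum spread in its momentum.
1.608 × 10^-27 kg·m/s

For a wave packet, the spatial width Δx and momentum spread Δp are related by the uncertainty principle:
ΔxΔp ≥ ℏ/2

The minimum momentum spread is:
Δp_min = ℏ/(2Δx)
Δp_min = (1.055e-34 J·s) / (2 × 3.280e-08 m)
Δp_min = 1.608e-27 kg·m/s

A wave packet cannot have both a well-defined position and well-defined momentum.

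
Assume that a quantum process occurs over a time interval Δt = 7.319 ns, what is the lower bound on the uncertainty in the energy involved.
44.966 neV

Using the energy-time uncertainty principle:
ΔEΔt ≥ ℏ/2

The minimum uncertainty in energy is:
ΔE_min = ℏ/(2Δt)
ΔE_min = (1.055e-34 J·s) / (2 × 7.319e-09 s)
ΔE_min = 7.204e-27 J = 44.966 neV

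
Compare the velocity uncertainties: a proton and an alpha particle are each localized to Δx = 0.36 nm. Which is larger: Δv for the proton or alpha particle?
The proton has the larger minimum velocity uncertainty, by a ratio of 4.0.

For both particles, Δp_min = ℏ/(2Δx) = 1.465e-25 kg·m/s (same for both).

The velocity uncertainty is Δv = Δp/m:
- proton: Δv = 1.465e-25 / 1.673e-27 = 8.757e+01 m/s = 87.568 m/s
- alpha particle: Δv = 1.465e-25 / 6.645e-27 = 2.204e+01 m/s = 22.043 m/s

Ratio: 8.757e+01 / 2.204e+01 = 4.0

The lighter particle has larger velocity uncertainty because Δv ∝ 1/m.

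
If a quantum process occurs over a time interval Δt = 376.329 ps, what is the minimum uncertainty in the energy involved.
874.517 neV

Using the energy-time uncertainty principle:
ΔEΔt ≥ ℏ/2

The minimum uncertainty in energy is:
ΔE_min = ℏ/(2Δt)
ΔE_min = (1.055e-34 J·s) / (2 × 3.763e-10 s)
ΔE_min = 1.401e-25 J = 874.517 neV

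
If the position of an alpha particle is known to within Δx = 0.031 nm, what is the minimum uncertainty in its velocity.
255.983 m/s

Using the Heisenberg uncertainty principle and Δp = mΔv:
ΔxΔp ≥ ℏ/2
Δx(mΔv) ≥ ℏ/2

The minimum uncertainty in velocity is:
Δv_min = ℏ/(2mΔx)
Δv_min = (1.055e-34 J·s) / (2 × 6.645e-27 kg × 3.100e-11 m)
Δv_min = 2.560e+02 m/s = 255.983 m/s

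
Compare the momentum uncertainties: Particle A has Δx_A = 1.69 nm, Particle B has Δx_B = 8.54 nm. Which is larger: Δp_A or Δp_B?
Particle A has the larger minimum momentum uncertainty, by a factor of 5.05.

For each particle, the minimum momentum uncertainty is Δp_min = ℏ/(2Δx):

Particle A: Δp_A = ℏ/(2×1.690e-09 m) = 3.120e-26 kg·m/s
Particle B: Δp_B = ℏ/(2×8.540e-09 m) = 6.174e-27 kg·m/s

Ratio: Δp_A/Δp_B = 5.05

Since Δp_min ∝ 1/Δx, the particle with smaller position uncertainty (A) has larger momentum uncertainty.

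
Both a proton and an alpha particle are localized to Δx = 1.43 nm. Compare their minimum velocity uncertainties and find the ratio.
The proton has the larger minimum velocity uncertainty, by a ratio of 4.0.

For both particles, Δp_min = ℏ/(2Δx) = 3.687e-26 kg·m/s (same for both).

The velocity uncertainty is Δv = Δp/m:
- proton: Δv = 3.687e-26 / 1.673e-27 = 2.205e+01 m/s = 22.045 m/s
- alpha particle: Δv = 3.687e-26 / 6.645e-27 = 5.549e+00 m/s = 5.549 m/s

Ratio: 2.205e+01 / 5.549e+00 = 4.0

The lighter particle has larger velocity uncertainty because Δv ∝ 1/m.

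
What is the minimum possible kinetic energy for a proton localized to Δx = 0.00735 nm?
96.024 meV

Localizing a particle requires giving it sufficient momentum uncertainty:

1. From uncertainty principle: Δp ≥ ℏ/(2Δx)
   Δp_min = (1.055e-34 J·s) / (2 × 7.350e-12 m)
   Δp_min = 7.174e-24 kg·m/s

2. This momentum uncertainty corresponds to kinetic energy:
   KE ≈ (Δp)²/(2m) = (7.174e-24)²/(2 × 1.673e-27 kg)
   KE = 1.538e-20 J = 96.024 meV

Tighter localization requires more energy.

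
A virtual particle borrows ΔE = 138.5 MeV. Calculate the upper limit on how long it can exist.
2.376 ys

Using the energy-time uncertainty principle:
ΔEΔt ≥ ℏ/2

For a virtual particle borrowing energy ΔE, the maximum lifetime is:
Δt_max = ℏ/(2ΔE)

Converting energy:
ΔE = 138.5 MeV = 2.219e-11 J

Δt_max = (1.055e-34 J·s) / (2 × 2.219e-11 J)
Δt_max = 2.376e-24 s = 2.376 ys

Virtual particles with higher borrowed energy exist for shorter times.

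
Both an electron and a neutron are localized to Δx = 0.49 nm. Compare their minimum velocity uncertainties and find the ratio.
The electron has the larger minimum velocity uncertainty, by a ratio of 1838.7.

For both particles, Δp_min = ℏ/(2Δx) = 1.076e-25 kg·m/s (same for both).

The velocity uncertainty is Δv = Δp/m:
- electron: Δv = 1.076e-25 / 9.109e-31 = 1.181e+05 m/s = 118.130 km/s
- neutron: Δv = 1.076e-25 / 1.675e-27 = 6.425e+01 m/s = 64.247 m/s

Ratio: 1.181e+05 / 6.425e+01 = 1838.7

The lighter particle has larger velocity uncertainty because Δv ∝ 1/m.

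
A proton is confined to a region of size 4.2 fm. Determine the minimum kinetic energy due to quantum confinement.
294.073 keV

Using the uncertainty principle:

1. Position uncertainty: Δx ≈ 4.200e-15 m
2. Minimum momentum uncertainty: Δp = ℏ/(2Δx) = 1.255e-20 kg·m/s
3. Minimum kinetic energy:
   KE = (Δp)²/(2m) = (1.255e-20)²/(2 × 1.673e-27 kg)
   KE = 4.712e-14 J = 294.073 keV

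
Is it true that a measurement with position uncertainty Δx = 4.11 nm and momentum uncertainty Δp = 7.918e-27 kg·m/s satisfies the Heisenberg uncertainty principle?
No, it violates the uncertainty principle (impossible measurement).

Calculate the product ΔxΔp:
ΔxΔp = (4.110e-09 m) × (7.918e-27 kg·m/s)
ΔxΔp = 3.254e-35 J·s

Compare to the minimum allowed value ℏ/2:
ℏ/2 = 5.273e-35 J·s

Since ΔxΔp = 3.254e-35 J·s < 5.273e-35 J·s = ℏ/2,
the measurement violates the uncertainty principle.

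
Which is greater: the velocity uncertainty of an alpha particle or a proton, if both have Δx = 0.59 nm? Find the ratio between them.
The proton has the larger minimum velocity uncertainty, by a ratio of 4.0.

For both particles, Δp_min = ℏ/(2Δx) = 8.937e-26 kg·m/s (same for both).

The velocity uncertainty is Δv = Δp/m:
- alpha particle: Δv = 8.937e-26 / 6.645e-27 = 1.345e+01 m/s = 13.450 m/s
- proton: Δv = 8.937e-26 / 1.673e-27 = 5.343e+01 m/s = 53.431 m/s

Ratio: 5.343e+01 / 1.345e+01 = 4.0

The lighter particle has larger velocity uncertainty because Δv ∝ 1/m.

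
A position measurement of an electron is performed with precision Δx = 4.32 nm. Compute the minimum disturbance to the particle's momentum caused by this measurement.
1.221 × 10^-26 kg·m/s

The uncertainty principle implies that measuring position disturbs momentum:
ΔxΔp ≥ ℏ/2

When we measure position with precision Δx, we necessarily introduce a momentum uncertainty:
Δp ≥ ℏ/(2Δx)
Δp_min = (1.055e-34 J·s) / (2 × 4.320e-09 m)
Δp_min = 1.221e-26 kg·m/s

The more precisely we measure position, the greater the momentum disturbance.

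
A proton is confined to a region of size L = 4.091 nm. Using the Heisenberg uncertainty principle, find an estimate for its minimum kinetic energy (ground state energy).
309.953 neV

Using the uncertainty principle to estimate ground state energy:

1. The position uncertainty is approximately the confinement size:
   Δx ≈ L = 4.091e-09 m

2. From ΔxΔp ≥ ℏ/2, the minimum momentum uncertainty is:
   Δp ≈ ℏ/(2L) = 1.289e-26 kg·m/s

3. The kinetic energy is approximately:
   KE ≈ (Δp)²/(2m) = (1.289e-26)²/(2 × 1.673e-27 kg)
   KE ≈ 4.966e-26 J = 309.953 neV

This is an order-of-magnitude estimate of the ground state energy.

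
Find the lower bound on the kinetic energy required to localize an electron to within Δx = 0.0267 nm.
13.361 eV

Localizing a particle requires giving it sufficient momentum uncertainty:

1. From uncertainty principle: Δp ≥ ℏ/(2Δx)
   Δp_min = (1.055e-34 J·s) / (2 × 2.670e-11 m)
   Δp_min = 1.975e-24 kg·m/s

2. This momentum uncertainty corresponds to kinetic energy:
   KE ≈ (Δp)²/(2m) = (1.975e-24)²/(2 × 9.109e-31 kg)
   KE = 2.141e-18 J = 13.361 eV

Tighter localization requires more energy.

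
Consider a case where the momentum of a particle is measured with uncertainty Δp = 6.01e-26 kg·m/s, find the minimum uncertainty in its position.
877.348 pm

Using the Heisenberg uncertainty principle:
ΔxΔp ≥ ℏ/2

The minimum uncertainty in position is:
Δx_min = ℏ/(2Δp)
Δx_min = (1.055e-34 J·s) / (2 × 6.010e-26 kg·m/s)
Δx_min = 8.773e-10 m = 877.348 pm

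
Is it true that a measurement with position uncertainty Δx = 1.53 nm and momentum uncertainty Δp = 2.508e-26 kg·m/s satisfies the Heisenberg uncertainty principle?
No, it violates the uncertainty principle (impossible measurement).

Calculate the product ΔxΔp:
ΔxΔp = (1.530e-09 m) × (2.508e-26 kg·m/s)
ΔxΔp = 3.837e-35 J·s

Compare to the minimum allowed value ℏ/2:
ℏ/2 = 5.273e-35 J·s

Since ΔxΔp = 3.837e-35 J·s < 5.273e-35 J·s = ℏ/2,
the measurement violates the uncertainty principle.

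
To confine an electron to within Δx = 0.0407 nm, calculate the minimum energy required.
5.750 eV

Localizing a particle requires giving it sufficient momentum uncertainty:

1. From uncertainty principle: Δp ≥ ℏ/(2Δx)
   Δp_min = (1.055e-34 J·s) / (2 × 4.070e-11 m)
   Δp_min = 1.296e-24 kg·m/s

2. This momentum uncertainty corresponds to kinetic energy:
   KE ≈ (Δp)²/(2m) = (1.296e-24)²/(2 × 9.109e-31 kg)
   KE = 9.213e-19 J = 5.750 eV

Tighter localization requires more energy.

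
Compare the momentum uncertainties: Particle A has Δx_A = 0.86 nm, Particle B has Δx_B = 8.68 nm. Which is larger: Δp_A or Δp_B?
Particle A has the larger minimum momentum uncertainty, by a factor of 10.09.

For each particle, the minimum momentum uncertainty is Δp_min = ℏ/(2Δx):

Particle A: Δp_A = ℏ/(2×8.600e-10 m) = 6.131e-26 kg·m/s
Particle B: Δp_B = ℏ/(2×8.680e-09 m) = 6.075e-27 kg·m/s

Ratio: Δp_A/Δp_B = 10.09

Since Δp_min ∝ 1/Δx, the particle with smaller position uncertainty (A) has larger momentum uncertainty.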